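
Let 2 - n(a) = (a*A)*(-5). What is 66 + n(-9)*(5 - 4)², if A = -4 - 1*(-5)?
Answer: 23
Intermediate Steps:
A = 1 (A = -4 + 5 = 1)
n(a) = 2 + 5*a (n(a) = 2 - a*1*(-5) = 2 - a*(-5) = 2 - (-5)*a = 2 + 5*a)
66 + n(-9)*(5 - 4)² = 66 + (2 + 5*(-9))*(5 - 4)² = 66 + (2 - 45)*1² = 66 - 43*1 = 66 - 43 = 23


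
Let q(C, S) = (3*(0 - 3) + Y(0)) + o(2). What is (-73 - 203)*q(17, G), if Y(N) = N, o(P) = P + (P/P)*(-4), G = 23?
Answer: 3036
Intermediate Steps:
o(P) = -4 + P (o(P) = P + 1*(-4) = P - 4 = -4 + P)
q(C, S) = -11 (q(C, S) = (3*(0 - 3) + 0) + (-4 + 2) = (3*(-3) + 0) - 2 = (-9 + 0) - 2 = -9 - 2 = -11)
(-73 - 203)*q(17, G) = (-73 - 203)*(-11) = -276*(-11) = 3036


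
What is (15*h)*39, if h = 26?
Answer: 15210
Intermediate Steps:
(15*h)*39 = (15*26)*39 = 390*39 = 15210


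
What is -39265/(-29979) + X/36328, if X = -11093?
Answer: 1093861873/1089077112 ≈ 1.0044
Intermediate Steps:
-39265/(-29979) + X/36328 = -39265/(-29979) - 11093/36328 = -39265*(-1/29979) - 11093*1/36328 = 39265/29979 - 11093/36328 = 1093861873/1089077112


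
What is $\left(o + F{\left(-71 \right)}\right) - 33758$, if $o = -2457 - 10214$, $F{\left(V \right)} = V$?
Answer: $-46500$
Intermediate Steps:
$o = -12671$
$\left(o + F{\left(-71 \right)}\right) - 33758 = \left(-12671 - 71\right) - 33758 = -12742 - 33758 = -46500$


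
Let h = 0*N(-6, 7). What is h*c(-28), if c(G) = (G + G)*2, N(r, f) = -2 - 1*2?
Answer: 0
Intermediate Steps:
N(r, f) = -4 (N(r, f) = -2 - 2 = -4)
c(G) = 4*G (c(G) = (2*G)*2 = 4*G)
h = 0 (h = 0*(-4) = 0)
h*c(-28) = 0*(4*(-28)) = 0*(-112) = 0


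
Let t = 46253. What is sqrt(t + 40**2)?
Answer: 3*sqrt(5317) ≈ 218.75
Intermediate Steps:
sqrt(t + 40**2) = sqrt(46253 + 40**2) = sqrt(46253 + 1600) = sqrt(47853) = 3*sqrt(5317)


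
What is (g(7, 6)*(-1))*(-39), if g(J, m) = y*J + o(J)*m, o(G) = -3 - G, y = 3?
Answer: -1521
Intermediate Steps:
g(J, m) = 3*J + m*(-3 - J) (g(J, m) = 3*J + (-3 - J)*m = 3*J + m*(-3 - J))
(g(7, 6)*(-1))*(-39) = ((3*7 - 1*6*(3 + 7))*(-1))*(-39) = ((21 - 1*6*10)*(-1))*(-39) = ((21 - 60)*(-1))*(-39) = -39*(-1)*(-39) = 39*(-39) = -1521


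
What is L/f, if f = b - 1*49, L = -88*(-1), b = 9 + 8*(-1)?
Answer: -11/6 ≈ -1.8333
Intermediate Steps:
b = 1 (b = 9 - 8 = 1)
L = 88
f = -48 (f = 1 - 1*49 = 1 - 49 = -48)
L/f = 88/(-48) = 88*(-1/48) = -11/6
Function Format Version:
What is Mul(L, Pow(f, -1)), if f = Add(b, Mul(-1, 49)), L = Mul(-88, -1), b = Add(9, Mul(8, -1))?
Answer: Rational(-11, 6) ≈ -1.8333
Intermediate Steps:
b = 1 (b = Add(9, -8) = 1)
L = 88
f = -48 (f = Add(1, Mul(-1, 49)) = Add(1, -49) = -48)
Mul(L, Pow(f, -1)) = Mul(88, Pow(-48, -1)) = Mul(88, Rational(-1, 48)) = Rational(-11, 6)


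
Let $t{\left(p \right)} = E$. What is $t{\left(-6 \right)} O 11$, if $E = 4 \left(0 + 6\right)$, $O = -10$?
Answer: $-2640$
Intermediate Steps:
$E = 24$ ($E = 4 \cdot 6 = 24$)
$t{\left(p \right)} = 24$
$t{\left(-6 \right)} O 11 = 24 \left(-10\right) 11 = \left(-240\right) 11 = -2640$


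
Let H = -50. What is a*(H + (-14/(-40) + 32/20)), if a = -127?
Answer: 122047/20 ≈ 6102.4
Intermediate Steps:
a*(H + (-14/(-40) + 32/20)) = -127*(-50 + (-14/(-40) + 32/20)) = -127*(-50 + (-14*(-1/40) + 32*(1/20))) = -127*(-50 + (7/20 + 8/5)) = -127*(-50 + 39/20) = -127*(-961/20) = 122047/20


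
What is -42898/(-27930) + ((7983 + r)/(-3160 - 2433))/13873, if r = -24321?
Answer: 237784613933/154795419555 ≈ 1.5361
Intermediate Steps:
-42898/(-27930) + ((7983 + r)/(-3160 - 2433))/13873 = -42898/(-27930) + ((7983 - 24321)/(-3160 - 2433))/13873 = -42898*(-1/27930) - 16338/(-5593)*(1/13873) = 21449/13965 - 16338*(-1/5593)*(1/13873) = 21449/13965 + (2334/799)*(1/13873) = 21449/13965 + 2334/11084527 = 237784613933/154795419555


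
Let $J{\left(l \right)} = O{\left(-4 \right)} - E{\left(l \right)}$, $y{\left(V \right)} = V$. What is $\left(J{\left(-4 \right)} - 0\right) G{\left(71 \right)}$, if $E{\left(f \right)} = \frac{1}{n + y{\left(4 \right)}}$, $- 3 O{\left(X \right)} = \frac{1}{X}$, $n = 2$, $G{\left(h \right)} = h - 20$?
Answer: $- \frac{17}{4} \approx -4.25$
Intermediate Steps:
$G{\left(h \right)} = -20 + h$ ($G{\left(h \right)} = h - 20 = -20 + h$)
$O{\left(X \right)} = - \frac{1}{3 X}$
$E{\left(f \right)} = \frac{1}{6}$ ($E{\left(f \right)} = \frac{1}{2 + 4} = \frac{1}{6}$)
$J{\left(l \right)} = - \frac{1}{12}$ ($J{\left(l \right)} = - \frac{1}{3 \left(-4\right)} - \frac{1}{6} = \left(- \frac{1}{3}\right) \left(- \frac{1}{4}\right) - \frac{1}{6} = \frac{1}{12} - \frac{1}{6} = - \frac{1}{12}$)
$\left(J{\left(-4 \right)} - 0\right) G{\left(71 \right)} = \left(- \frac{1}{12} - 0\right) \left(-20 + 71\right) = \left(- \frac{1}{12} + 0\right) 51 = \left(- \frac{1}{12}\right) 51 = - \frac{17}{4}$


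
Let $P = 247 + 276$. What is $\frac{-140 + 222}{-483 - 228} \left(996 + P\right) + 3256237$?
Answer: $\frac{2315059949}{711} \approx 3.2561 \cdot 10^{6}$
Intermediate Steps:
$P = 523$
$\frac{-140 + 222}{-483 - 228} \left(996 + P\right) + 3256237 = \frac{-140 + 222}{-483 - 228} \left(996 + 523\right) + 3256237 = \frac{82}{-711} \cdot 1519 + 3256237 = 82 \left(- \frac{1}{711}\right) 1519 + 3256237 = \left(- \frac{82}{711}\right) 1519 + 3256237 = - \frac{124558}{711} + 3256237 = \frac{2315059949}{711}$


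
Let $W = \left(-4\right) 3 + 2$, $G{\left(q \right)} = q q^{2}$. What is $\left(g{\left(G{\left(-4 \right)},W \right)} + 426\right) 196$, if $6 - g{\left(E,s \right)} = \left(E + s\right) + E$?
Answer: $111720$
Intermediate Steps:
$G{\left(q \right)} = q^{3}$
$W = -10$ ($W = -12 + 2 = -10$)
$g{\left(E,s \right)} = 6 - s - 2 E$ ($g{\left(E,s \right)} = 6 - \left(\left(E + s\right) + E\right) = 6 - \left(s + 2 E\right) = 6 - s - 2 E$)
$\left(g{\left(G{\left(-4 \right)},W \right)} + 426\right) 196 = \left(\left(6 - -10 - 2 \left(-4\right)^{3}\right) + 426\right) 196 = \left(\left(6 + 10 - -128\right) + 426\right) 196 = \left(\left(6 + 10 + 128\right) + 426\right) 196 = \left(144 + 426\right) 196 = 570 \cdot 196 = 111720$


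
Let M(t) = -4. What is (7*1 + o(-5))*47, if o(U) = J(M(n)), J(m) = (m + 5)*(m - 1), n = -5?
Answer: 94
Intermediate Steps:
J(m) = (-1 + m)*(5 + m) (J(m) = (5 + m)*(-1 + m) = (-1 + m)*(5 + m))
o(U) = -5 (o(U) = -5 + (-4)² + 4*(-4) = -5 + 16 - 16 = -5)
(7*1 + o(-5))*47 = (7*1 - 5)*47 = (7 - 5)*47 = 2*47 = 94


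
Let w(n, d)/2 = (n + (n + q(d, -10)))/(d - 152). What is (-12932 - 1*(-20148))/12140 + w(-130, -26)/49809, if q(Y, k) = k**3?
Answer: 2666985968/4484719345 ≈ 0.59468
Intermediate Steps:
w(n, d) = 2*(-1000 + 2*n)/(-152 + d) (w(n, d) = 2*((n + (n + (-10)**3))/(d - 152)) = 2*((n + (n - 1000))/(-152 + d)) = 2*((n + (-1000 + n))/(-152 + d)) = 2*((-1000 + 2*n)/(-152 + d)) = 2*(-1000 + 2*n)/(-152 + d))
(-12932 - 1*(-20148))/12140 + w(-130, -26)/49809 = (-12932 - 1*(-20148))/12140 + (4*(-500 - 130)/(-152 - 26))/49809 = (-12932 + 20148)*(1/12140) + (4*(-630)/(-178))*(1/49809) = 7216*(1/12140) + (4*(-1/178)*(-630))*(1/49809) = 1804/3035 + (1260/89)*(1/49809) = 1804/3035 + 420/1477667 = 2666985968/4484719345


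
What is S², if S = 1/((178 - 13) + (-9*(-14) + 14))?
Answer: 1/93025 ≈ 1.0750e-5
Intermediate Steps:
S = 1/305 (S = 1/(165 + (126 + 14)) = 1/(165 + 140) = 1/305 ≈ 0.0032787)
S² = (1/305)² = 1/93025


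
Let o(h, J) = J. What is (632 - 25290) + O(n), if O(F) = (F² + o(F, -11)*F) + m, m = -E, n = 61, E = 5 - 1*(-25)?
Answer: -21638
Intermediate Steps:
E = 30 (E = 5 + 25 = 30)
m = -30 (m = -1*30 = -30)
O(F) = -30 + F² - 11*F (O(F) = (F² - 11*F) - 30 = -30 + F² - 11*F)
(632 - 25290) + O(n) = (632 - 25290) + (-30 + 61² - 11*61) = -24658 + (-30 + 3721 - 671) = -24658 + 3020 = -21638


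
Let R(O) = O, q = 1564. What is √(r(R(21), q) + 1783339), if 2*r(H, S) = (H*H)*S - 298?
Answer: 2*√532013 ≈ 1458.8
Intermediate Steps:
r(H, S) = -149 + S*H²/2 (r(H, S) = ((H*H)*S - 298)/2 = (H²*S - 298)/2 = (S*H² - 298)/2 = (-298 + S*H²)/2 = -149 + S*H²/2)
√(r(R(21), q) + 1783339) = √((-149 + (½)*1564*21²) + 1783339) = √((-149 + (½)*1564*441) + 1783339) = √((-149 + 344862) + 1783339) = √(344713 + 1783339) = √2128052 = 2*√532013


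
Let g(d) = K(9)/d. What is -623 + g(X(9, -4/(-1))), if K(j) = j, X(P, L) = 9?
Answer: -622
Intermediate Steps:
g(d) = 9/d
-623 + g(X(9, -4/(-1))) = -623 + 9/9 = -623 + 9*(1/9) = -623 + 1 = -622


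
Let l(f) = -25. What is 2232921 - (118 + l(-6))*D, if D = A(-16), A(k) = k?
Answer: 2234409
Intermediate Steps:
D = -16
2232921 - (118 + l(-6))*D = 2232921 - (118 - 25)*(-16) = 2232921 - 93*(-16) = 2232921 - 1*(-1488) = 2232921 + 1488 = 2234409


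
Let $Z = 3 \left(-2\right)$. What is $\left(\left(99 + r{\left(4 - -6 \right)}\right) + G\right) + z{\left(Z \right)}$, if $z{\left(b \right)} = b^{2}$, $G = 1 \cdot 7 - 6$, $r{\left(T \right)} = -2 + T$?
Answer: $144$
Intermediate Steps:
$G = 1$ ($G = 7 - 6 = 1$)
$Z = -6$
$\left(\left(99 + r{\left(4 - -6 \right)}\right) + G\right) + z{\left(Z \right)} = \left(\left(99 + \left(-2 + \left(4 - -6\right)\right)\right) + 1\right) + \left(-6\right)^{2} = \left(\left(99 + \left(-2 + \left(4 + 6\right)\right)\right) + 1\right) + 36 = \left(\left(99 + \left(-2 + 10\right)\right) + 1\right) + 36 = \left(\left(99 + 8\right) + 1\right) + 36 = \left(107 + 1\right) + 36 = 108 + 36 = 144$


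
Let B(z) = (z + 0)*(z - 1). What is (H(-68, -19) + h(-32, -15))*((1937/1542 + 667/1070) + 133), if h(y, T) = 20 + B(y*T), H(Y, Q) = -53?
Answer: 4263314262249/137495 ≈ 3.1007e+7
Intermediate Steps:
B(z) = z*(-1 + z)
h(y, T) = 20 + T*y*(-1 + T*y) (h(y, T) = 20 + (y*T)*(-1 + y*T) = 20 + (T*y)*(-1 + T*y) = 20 + T*y*(-1 + T*y))
(H(-68, -19) + h(-32, -15))*((1937/1542 + 667/1070) + 133) = (-53 + (20 - 15*(-32)*(-1 - 15*(-32))))*((1937/1542 + 667/1070) + 133) = (-53 + (20 - 15*(-32)*(-1 + 480)))*((1937*(1/1542) + 667*(1/1070)) + 133) = (-53 + (20 - 15*(-32)*479))*((1937/1542 + 667/1070) + 133) = (-53 + (20 + 229920))*(775276/412485 + 133) = (-53 + 229940)*(55635781/412485) = 229887*(55635781/412485) = 4263314262249/137495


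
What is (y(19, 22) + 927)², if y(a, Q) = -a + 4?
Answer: 831744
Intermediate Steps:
y(a, Q) = 4 - a
(y(19, 22) + 927)² = ((4 - 1*19) + 927)² = ((4 - 19) + 927)² = (-15 + 927)² = 912² = 831744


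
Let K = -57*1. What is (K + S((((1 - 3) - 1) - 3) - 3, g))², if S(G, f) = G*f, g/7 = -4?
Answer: 38025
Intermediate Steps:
g = -28 (g = 7*(-4) = -28)
K = -57
(K + S((((1 - 3) - 1) - 3) - 3, g))² = (-57 + ((((1 - 3) - 1) - 3) - 3)*(-28))² = (-57 + (((-2 - 1) - 3) - 3)*(-28))² = (-57 + ((-3 - 3) - 3)*(-28))² = (-57 + (-6 - 3)*(-28))² = (-57 - 9*(-28))² = (-57 + 252)² = 195² = 38025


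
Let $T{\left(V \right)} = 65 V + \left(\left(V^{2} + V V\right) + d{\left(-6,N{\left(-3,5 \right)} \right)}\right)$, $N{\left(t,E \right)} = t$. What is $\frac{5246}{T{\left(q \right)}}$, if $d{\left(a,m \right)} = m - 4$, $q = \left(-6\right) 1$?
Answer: $- \frac{5246}{325} \approx -16.142$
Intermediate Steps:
$q = -6$
$d{\left(a,m \right)} = -4 + m$
$T{\left(V \right)} = -7 + 2 V^{2} + 65 V$ ($T{\left(V \right)} = 65 V - \left(7 - V^{2} - V V\right) = 65 V + \left(\left(V^{2} + V^{2}\right) - 7\right) = 65 V + \left(2 V^{2} - 7\right) = 65 V + \left(-7 + 2 V^{2}\right) = -7 + 2 V^{2} + 65 V$)
$\frac{5246}{T{\left(q \right)}} = \frac{5246}{-7 + 2 \left(-6\right)^{2} + 65 \left(-6\right)} = \frac{5246}{-7 + 2 \cdot 36 - 390} = \frac{5246}{-7 + 72 - 390} = \frac{5246}{-325} = 5246 \left(- \frac{1}{325}\right) = - \frac{5246}{325}$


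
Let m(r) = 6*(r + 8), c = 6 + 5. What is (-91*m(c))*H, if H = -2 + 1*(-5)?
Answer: 72618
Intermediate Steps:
c = 11
m(r) = 48 + 6*r (m(r) = 6*(8 + r) = 48 + 6*r)
H = -7 (H = -2 - 5 = -7)
(-91*m(c))*H = -91*(48 + 6*11)*(-7) = -91*(48 + 66)*(-7) = -91*114*(-7) = -10374*(-7) = 72618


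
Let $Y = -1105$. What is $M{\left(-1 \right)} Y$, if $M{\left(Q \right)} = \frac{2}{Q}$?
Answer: $2210$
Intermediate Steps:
$M{\left(-1 \right)} Y = \frac{2}{-1} \left(-1105\right) = 2 \left(-1\right) \left(-1105\right) = \left(-2\right) \left(-1105\right) = 2210$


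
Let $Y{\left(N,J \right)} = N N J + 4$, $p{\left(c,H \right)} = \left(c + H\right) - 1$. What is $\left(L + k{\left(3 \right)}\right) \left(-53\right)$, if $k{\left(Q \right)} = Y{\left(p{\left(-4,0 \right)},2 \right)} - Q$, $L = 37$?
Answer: $-4664$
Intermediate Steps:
$p{\left(c,H \right)} = -1 + H + c$ ($p{\left(c,H \right)} = \left(H + c\right) - 1 = -1 + H + c$)
$Y{\left(N,J \right)} = 4 + J N^{2}$ ($Y{\left(N,J \right)} = N^{2} J + 4 = J N^{2} + 4 = 4 + J N^{2}$)
$k{\left(Q \right)} = 54 - Q$ ($k{\left(Q \right)} = \left(4 + 2 \left(-1 + 0 - 4\right)^{2}\right) - Q = \left(4 + 2 \left(-5\right)^{2}\right) - Q = \left(4 + 2 \cdot 25\right) - Q = \left(4 + 50\right) - Q = 54 - Q$)
$\left(L + k{\left(3 \right)}\right) \left(-53\right) = \left(37 + \left(54 - 3\right)\right) \left(-53\right) = \left(37 + 51\right) \left(-53\right) = 88 \left(-53\right) = -4664$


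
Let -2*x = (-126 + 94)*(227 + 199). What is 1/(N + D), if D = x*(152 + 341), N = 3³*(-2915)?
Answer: 1/3281583 ≈ 3.0473e-7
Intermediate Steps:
x = 6816 (x = -(-126 + 94)*(227 + 199)/2 = -(-16)*426 = -½*(-13632) = 6816)
N = -78705 (N = 27*(-2915) = -78705)
D = 3360288 (D = 6816*(152 + 341) = 6816*493 = 3360288)
1/(N + D) = 1/(-78705 + 3360288) = 1/3281583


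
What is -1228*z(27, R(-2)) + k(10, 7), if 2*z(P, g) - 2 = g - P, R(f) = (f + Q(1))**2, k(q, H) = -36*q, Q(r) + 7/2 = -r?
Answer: -21903/2 ≈ -10952.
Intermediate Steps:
Q(r) = -7/2 - r
R(f) = (-9/2 + f)**2 (R(f) = (f + (-7/2 - 1*1))**2 = (f + (-7/2 - 1))**2 = (f - 9/2)**2 = (-9/2 + f)**2)
z(P, g) = 1 + g/2 - P/2 (z(P, g) = 1 + (g - P)/2 = 1 + (g/2 - P/2) = 1 + g/2 - P/2)
-1228*z(27, R(-2)) + k(10, 7) = -1228*(1 + ((-9 + 2*(-2))**2/4)/2 - 1/2*27) - 36*10 = -1228*(1 + ((-9 - 4)**2/4)/2 - 27/2) - 360 = -1228*(1 + ((1/4)*(-13)**2)/2 - 27/2) - 360 = -1228*(1 + ((1/4)*169)/2 - 27/2) - 360 = -1228*(1 + (1/2)*(169/4) - 27/2) - 360 = -1228*(1 + 169/8 - 27/2) - 360 = -1228*69/8 - 360 = -21183/2 - 360 = -21903/2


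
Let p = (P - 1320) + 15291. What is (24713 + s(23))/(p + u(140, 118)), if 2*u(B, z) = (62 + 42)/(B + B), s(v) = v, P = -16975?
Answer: -1731520/210267 ≈ -8.2349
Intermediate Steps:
p = -3004 (p = (-16975 - 1320) + 15291 = -18295 + 15291 = -3004)
u(B, z) = 26/B (u(B, z) = ((62 + 42)/(B + B))/2 = (104/((2*B)))/2 = (104*(1/(2*B)))/2 = (52/B)/2 = 26/B)
(24713 + s(23))/(p + u(140, 118)) = (24713 + 23)/(-3004 + 26/140) = 24736/(-3004 + 26*(1/140)) = 24736/(-3004 + 13/70) = 24736/(-210267/70) = 24736*(-70/210267) = -1731520/210267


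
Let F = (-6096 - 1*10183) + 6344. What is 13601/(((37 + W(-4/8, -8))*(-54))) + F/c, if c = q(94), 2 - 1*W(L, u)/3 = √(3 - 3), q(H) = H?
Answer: -6086891/54567 ≈ -111.55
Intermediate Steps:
W(L, u) = 6 (W(L, u) = 6 - 3*√(3 - 3) = 6 - 3*√0 = 6 - 3*0 = 6 + 0 = 6)
c = 94
F = -9935 (F = (-6096 - 10183) + 6344 = -16279 + 6344 = -9935)
13601/(((37 + W(-4/8, -8))*(-54))) + F/c = 13601/(((37 + 6)*(-54))) - 9935/94 = 13601/((43*(-54))) - 9935*1/94 = 13601/(-2322) - 9935/94 = 13601*(-1/2322) - 9935/94 = -13601/2322 - 9935/94 = -6086891/54567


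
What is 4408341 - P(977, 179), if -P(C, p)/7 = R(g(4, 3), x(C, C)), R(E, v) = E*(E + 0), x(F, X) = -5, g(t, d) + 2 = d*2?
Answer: 4408453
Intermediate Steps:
g(t, d) = -2 + 2*d (g(t, d) = -2 + d*2 = -2 + 2*d)
R(E, v) = E² (R(E, v) = E*E = E²)
P(C, p) = -112 (P(C, p) = -7*(-2 + 2*3)² = -7*(-2 + 6)² = -7*4² = -7*16 = -112)
4408341 - P(977, 179) = 4408341 - 1*(-112) = 4408341 + 112 = 4408453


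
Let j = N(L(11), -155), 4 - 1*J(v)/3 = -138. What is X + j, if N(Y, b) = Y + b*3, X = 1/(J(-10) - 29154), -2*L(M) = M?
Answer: -13516525/28728 ≈ -470.50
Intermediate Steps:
J(v) = 426 (J(v) = 12 - 3*(-138) = 12 + 414 = 426)
L(M) = -M/2
X = -1/28728 (X = 1/(426 - 29154) = 1/(-28728) = -1/28728 ≈ -3.4809e-5)
N(Y, b) = Y + 3*b
j = -941/2 (j = -1/2*11 + 3*(-155) = -11/2 - 465 = -941/2 ≈ -470.50)
X + j = -1/28728 - 941/2 = -13516525/28728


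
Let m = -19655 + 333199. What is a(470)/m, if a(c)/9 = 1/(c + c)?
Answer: 9/294731360 ≈ 3.0536e-8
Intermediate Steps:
a(c) = 9/(2*c) (a(c) = 9/(c + c) = 9/((2*c)) = 9*(1/(2*c)) = 9/(2*c))
m = 313544
a(470)/m = ((9/2)/470)/313544 = ((9/2)*(1/470))*(1/313544) = (9/940)*(1/313544) = 9/294731360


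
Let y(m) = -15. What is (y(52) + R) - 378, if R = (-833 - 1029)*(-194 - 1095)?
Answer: 2399725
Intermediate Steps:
R = 2400118 (R = -1862*(-1289) = 2400118)
(y(52) + R) - 378 = (-15 + 2400118) - 378 = 2400103 - 378 = 2399725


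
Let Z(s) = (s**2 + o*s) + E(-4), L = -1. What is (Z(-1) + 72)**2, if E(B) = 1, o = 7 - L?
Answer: 4356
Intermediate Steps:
o = 8 (o = 7 - 1*(-1) = 7 + 1 = 8)
Z(s) = 1 + s**2 + 8*s (Z(s) = (s**2 + 8*s) + 1 = 1 + s**2 + 8*s)
(Z(-1) + 72)**2 = ((1 + (-1)**2 + 8*(-1)) + 72)**2 = ((1 + 1 - 8) + 72)**2 = (-6 + 72)**2 = 66**2 = 4356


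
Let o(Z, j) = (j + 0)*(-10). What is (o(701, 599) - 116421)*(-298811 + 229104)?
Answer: 8532903577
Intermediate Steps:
o(Z, j) = -10*j (o(Z, j) = j*(-10) = -10*j)
(o(701, 599) - 116421)*(-298811 + 229104) = (-10*599 - 116421)*(-298811 + 229104) = (-5990 - 116421)*(-69707) = -122411*(-69707) = 8532903577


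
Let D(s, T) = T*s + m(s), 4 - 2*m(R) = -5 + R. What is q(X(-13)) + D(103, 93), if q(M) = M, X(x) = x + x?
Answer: 9506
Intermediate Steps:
m(R) = 9/2 - R/2 (m(R) = 2 - (-5 + R)/2 = 2 + (5/2 - R/2) = 9/2 - R/2)
X(x) = 2*x
D(s, T) = 9/2 - s/2 + T*s (D(s, T) = T*s + (9/2 - s/2) = 9/2 - s/2 + T*s)
q(X(-13)) + D(103, 93) = 2*(-13) + (9/2 - ½*103 + 93*103) = -26 + (9/2 - 103/2 + 9579) = -26 + 9532 = 9506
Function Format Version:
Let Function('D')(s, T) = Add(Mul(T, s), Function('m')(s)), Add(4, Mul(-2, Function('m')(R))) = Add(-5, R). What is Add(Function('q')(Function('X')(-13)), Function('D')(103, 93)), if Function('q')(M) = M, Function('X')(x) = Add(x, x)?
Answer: 9506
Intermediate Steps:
Function('m')(R) = Add(Rational(9, 2), Mul(Rational(-1, 2), R)) (Function('m')(R) = Add(2, Mul(Rational(-1, 2), Add(-5, R))) = Add(2, Add(Rational(5, 2), Mul(Rational(-1, 2), R))) = Add(Rational(9, 2), Mul(Rational(-1, 2), R)))
Function('X')(x) = Mul(2, x)
Function('D')(s, T) = Add(Rational(9, 2), Mul(Rational(-1, 2), s), Mul(T, s)) (Function('D')(s, T) = Add(Mul(T, s), Add(Rational(9, 2), Mul(Rational(-1, 2), s))) = Add(Rational(9, 2), Mul(Rational(-1, 2), s), Mul(T, s)))
Add(Function('q')(Function('X')(-13)), Function('D')(103, 93)) = Add(Mul(2, -13), Add(Rational(9, 2), Mul(Rational(-1, 2), 103), Mul(93, 103))) = Add(-26, Add(Rational(9, 2), Rational(-103, 2), 9579)) = Add(-26, 9532) = 9506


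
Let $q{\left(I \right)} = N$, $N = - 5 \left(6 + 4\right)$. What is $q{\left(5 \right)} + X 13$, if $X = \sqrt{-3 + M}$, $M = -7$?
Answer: $-50 + 13 i \sqrt{10} \approx -50.0 + 41.11 i$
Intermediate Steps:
$N = -50$ ($N = \left(-5\right) 10 = -50$)
$q{\left(I \right)} = -50$
$X = i \sqrt{10}$ ($X = \sqrt{-3 - 7} = \sqrt{-10} = i \sqrt{10} \approx 3.1623 i$)
$q{\left(5 \right)} + X 13 = -50 + i \sqrt{10} \cdot 13 = -50 + 13 i \sqrt{10}$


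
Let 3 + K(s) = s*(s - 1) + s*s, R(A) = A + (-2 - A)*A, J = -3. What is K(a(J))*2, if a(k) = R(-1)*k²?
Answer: -6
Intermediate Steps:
R(A) = A + A*(-2 - A)
a(k) = 0 (a(k) = (-1*(-1)*(1 - 1))*k² = (-1*(-1)*0)*k² = 0*k² = 0)
K(s) = -3 + s² + s*(-1 + s) (K(s) = -3 + (s*(s - 1) + s*s) = -3 + (s*(-1 + s) + s²) = -3 + (s² + s*(-1 + s)) = -3 + s² + s*(-1 + s))
K(a(J))*2 = (-3 - 1*0 + 2*0²)*2 = (-3 + 0 + 2*0)*2 = (-3 + 0 + 0)*2 = -3*2 = -6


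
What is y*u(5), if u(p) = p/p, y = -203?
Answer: -203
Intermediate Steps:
u(p) = 1
y*u(5) = -203*1 = -203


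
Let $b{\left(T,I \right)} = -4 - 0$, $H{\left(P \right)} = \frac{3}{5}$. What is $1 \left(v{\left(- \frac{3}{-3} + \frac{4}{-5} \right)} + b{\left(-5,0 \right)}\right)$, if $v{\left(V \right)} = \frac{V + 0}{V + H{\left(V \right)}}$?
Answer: $- \frac{15}{4} \approx -3.75$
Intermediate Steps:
$H{\left(P \right)} = \frac{3}{5}$ ($H{\left(P \right)} = 3 \cdot \frac{1}{5} = \frac{3}{5}$)
$b{\left(T,I \right)} = -4$ ($b{\left(T,I \right)} = -4 + 0 = -4$)
$v{\left(V \right)} = \frac{V}{\frac{3}{5} + V}$ ($v{\left(V \right)} = \frac{V + 0}{V + \frac{3}{5}} = \frac{V}{\frac{3}{5} + V}$)
$1 \left(v{\left(- \frac{3}{-3} + \frac{4}{-5} \right)} + b{\left(-5,0 \right)}\right) = 1 \left(\frac{5 \left(- \frac{3}{-3} + \frac{4}{-5}\right)}{3 + 5 \left(- \frac{3}{-3} + \frac{4}{-5}\right)} - 4\right) = 1 \left(\frac{5 \left(\left(-3\right) \left(- \frac{1}{3}\right) + 4 \left(- \frac{1}{5}\right)\right)}{3 + 5 \left(\left(-3\right) \left(- \frac{1}{3}\right) + 4 \left(- \frac{1}{5}\right)\right)} - 4\right) = 1 \left(\frac{5 \left(1 - \frac{4}{5}\right)}{3 + 5 \left(1 - \frac{4}{5}\right)} - 4\right) = 1 \left(5 \cdot \frac{1}{5} \frac{1}{3 + 5 \cdot \frac{1}{5}} - 4\right) = 1 \left(5 \cdot \frac{1}{5} \frac{1}{3 + 1} - 4\right) = 1 \left(5 \cdot \frac{1}{5} \cdot \frac{1}{4} - 4\right) = 1 \left(\frac{1}{4} - 4\right) = 1 \left(- \frac{15}{4}\right) = - \frac{15}{4}$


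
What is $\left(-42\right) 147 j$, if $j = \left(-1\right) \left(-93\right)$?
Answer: $-574182$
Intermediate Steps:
$j = 93$
$\left(-42\right) 147 j = \left(-42\right) 147 \cdot 93 = \left(-6174\right) 93 = -574182$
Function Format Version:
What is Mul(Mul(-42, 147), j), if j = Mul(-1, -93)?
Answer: -574182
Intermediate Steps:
j = 93
Mul(Mul(-42, 147), j) = Mul(Mul(-42, 147), 93) = Mul(-6174, 93) = -574182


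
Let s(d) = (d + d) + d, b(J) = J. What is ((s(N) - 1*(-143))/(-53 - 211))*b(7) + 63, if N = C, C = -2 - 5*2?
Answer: 15883/264 ≈ 60.163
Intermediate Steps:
C = -12 (C = -2 - 10 = -12)
N = -12
s(d) = 3*d (s(d) = 2*d + d = 3*d)
((s(N) - 1*(-143))/(-53 - 211))*b(7) + 63 = ((3*(-12) - 1*(-143))/(-53 - 211))*7 + 63 = ((-36 + 143)/(-264))*7 + 63 = (107*(-1/264))*7 + 63 = -107/264*7 + 63 = -749/264 + 63 = 15883/264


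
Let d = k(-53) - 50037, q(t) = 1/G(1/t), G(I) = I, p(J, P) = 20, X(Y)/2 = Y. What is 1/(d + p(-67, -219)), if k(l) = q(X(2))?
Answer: -1/50013 ≈ -1.9995e-5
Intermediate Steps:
X(Y) = 2*Y
q(t) = t (q(t) = 1/(1/t) = t)
k(l) = 4 (k(l) = 2*2 = 4)
d = -50033 (d = 4 - 50037 = -50033)
1/(d + p(-67, -219)) = 1/(-50033 + 20) = 1/(-50013) = -1/50013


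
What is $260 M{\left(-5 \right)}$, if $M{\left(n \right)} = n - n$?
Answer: $0$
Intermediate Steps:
$M{\left(n \right)} = 0$
$260 M{\left(-5 \right)} = 260 \cdot 0 = 0$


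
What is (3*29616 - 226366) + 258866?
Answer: 121348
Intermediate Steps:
(3*29616 - 226366) + 258866 = (88848 - 226366) + 258866 = -137518 + 258866 = 121348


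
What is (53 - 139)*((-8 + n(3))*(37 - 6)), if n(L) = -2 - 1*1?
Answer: 29326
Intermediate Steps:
n(L) = -3 (n(L) = -2 - 1 = -3)
(53 - 139)*((-8 + n(3))*(37 - 6)) = (53 - 139)*((-8 - 3)*(37 - 6)) = -(-946)*31 = -86*(-341) = 29326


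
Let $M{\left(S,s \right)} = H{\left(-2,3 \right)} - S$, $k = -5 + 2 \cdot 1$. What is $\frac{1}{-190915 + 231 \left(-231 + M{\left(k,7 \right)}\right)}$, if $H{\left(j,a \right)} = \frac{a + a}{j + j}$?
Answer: $- \frac{2}{487859} \approx -4.0995 \cdot 10^{-6}$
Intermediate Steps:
$H{\left(j,a \right)} = \frac{a}{j}$ ($H{\left(j,a \right)} = \frac{2 a}{2 j} = 2 a \frac{1}{2 j} = \frac{a}{j}$)
$k = -3$ ($k = -5 + 2 = -3$)
$M{\left(S,s \right)} = - \frac{3}{2} - S$ ($M{\left(S,s \right)} = \frac{3}{-2} - S = 3 \left(- \frac{1}{2}\right) - S = - \frac{3}{2} - S$)
$\frac{1}{-190915 + 231 \left(-231 + M{\left(k,7 \right)}\right)} = \frac{1}{-190915 + 231 \left(-231 - - \frac{3}{2}\right)} = \frac{1}{-190915 + 231 \left(-231 + \left(- \frac{3}{2} + 3\right)\right)} = \frac{1}{-190915 + 231 \left(-231 + \frac{3}{2}\right)} = \frac{1}{-190915 + 231 \left(- \frac{459}{2}\right)} = \frac{1}{-190915 - \frac{106029}{2}} = \frac{1}{- \frac{487859}{2}} = - \frac{2}{487859}$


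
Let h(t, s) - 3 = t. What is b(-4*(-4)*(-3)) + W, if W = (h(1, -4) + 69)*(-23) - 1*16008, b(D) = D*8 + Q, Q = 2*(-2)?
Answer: -18075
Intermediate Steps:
h(t, s) = 3 + t
Q = -4
b(D) = -4 + 8*D (b(D) = D*8 - 4 = 8*D - 4 = -4 + 8*D)
W = -17687 (W = ((3 + 1) + 69)*(-23) - 1*16008 = (4 + 69)*(-23) - 16008 = 73*(-23) - 16008 = -1679 - 16008 = -17687)
b(-4*(-4)*(-3)) + W = (-4 + 8*(-4*(-4)*(-3))) - 17687 = (-4 + 8*(16*(-3))) - 17687 = (-4 + 8*(-48)) - 17687 = (-4 - 384) - 17687 = -388 - 17687 = -18075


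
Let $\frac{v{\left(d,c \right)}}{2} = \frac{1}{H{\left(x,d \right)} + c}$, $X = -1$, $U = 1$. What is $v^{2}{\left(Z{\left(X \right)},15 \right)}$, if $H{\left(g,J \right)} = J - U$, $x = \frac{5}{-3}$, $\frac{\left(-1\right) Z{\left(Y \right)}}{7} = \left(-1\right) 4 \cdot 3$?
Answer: $\frac{1}{2401} \approx 0.00041649$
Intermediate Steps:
$Z{\left(Y \right)} = 84$ ($Z{\left(Y \right)} = - 7 \left(-1\right) 4 \cdot 3 = - 7 \left(\left(-4\right) 3\right) = \left(-7\right) \left(-12\right) = 84$)
$x = - \frac{5}{3}$ ($x = 5 \left(- \frac{1}{3}\right) = - \frac{5}{3} \approx -1.6667$)
$H{\left(g,J \right)} = -1 + J$ ($H{\left(g,J \right)} = J - 1 = -1 + J$)
$v{\left(d,c \right)} = \frac{2}{-1 + c + d}$ ($v{\left(d,c \right)} = \frac{2}{\left(-1 + d\right) + c} = \frac{2}{-1 + c + d}$)
$v^{2}{\left(Z{\left(X \right)},15 \right)} = \left(\frac{2}{-1 + 15 + 84}\right)^{2} = \left(\frac{2}{98}\right)^{2} = \left(2 \cdot \frac{1}{98}\right)^{2} = \left(\frac{1}{49}\right)^{2} = \frac{1}{2401}$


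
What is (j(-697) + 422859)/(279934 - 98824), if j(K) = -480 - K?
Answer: 211538/90555 ≈ 2.3360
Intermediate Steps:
(j(-697) + 422859)/(279934 - 98824) = ((-480 - 1*(-697)) + 422859)/(279934 - 98824) = ((-480 + 697) + 422859)/181110 = (217 + 422859)*(1/181110) = 423076*(1/181110) = 211538/90555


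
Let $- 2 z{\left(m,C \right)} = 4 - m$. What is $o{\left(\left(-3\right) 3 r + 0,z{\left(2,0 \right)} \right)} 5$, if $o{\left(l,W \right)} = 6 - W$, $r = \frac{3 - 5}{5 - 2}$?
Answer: $35$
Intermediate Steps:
$z{\left(m,C \right)} = -2 + \frac{m}{2}$ ($z{\left(m,C \right)} = - \frac{4 - m}{2} = -2 + \frac{m}{2}$)
$r = - \frac{2}{3} \approx -0.66667$
$o{\left(\left(-3\right) 3 r + 0,z{\left(2,0 \right)} \right)} 5 = \left(6 - \left(-2 + \frac{1}{2} \cdot 2\right)\right) 5 = \left(6 - \left(-2 + 1\right)\right) 5 = \left(6 - -1\right) 5 = \left(6 + 1\right) 5 = 7 \cdot 5 = 35$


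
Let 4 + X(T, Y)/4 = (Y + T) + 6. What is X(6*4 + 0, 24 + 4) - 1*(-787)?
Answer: 1003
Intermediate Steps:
X(T, Y) = 8 + 4*T + 4*Y (X(T, Y) = -16 + 4*((Y + T) + 6) = -16 + 4*((T + Y) + 6) = -16 + 4*(6 + T + Y) = -16 + (24 + 4*T + 4*Y) = 8 + 4*T + 4*Y)
X(6*4 + 0, 24 + 4) - 1*(-787) = (8 + 4*(6*4 + 0) + 4*(24 + 4)) - 1*(-787) = (8 + 4*(24 + 0) + 4*28) + 787 = (8 + 4*24 + 112) + 787 = (8 + 96 + 112) + 787 = 216 + 787 = 1003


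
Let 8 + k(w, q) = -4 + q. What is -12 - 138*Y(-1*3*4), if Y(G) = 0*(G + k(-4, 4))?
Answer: -12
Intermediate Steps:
k(w, q) = -12 + q (k(w, q) = -8 + (-4 + q) = -12 + q)
Y(G) = 0 (Y(G) = 0*(G + (-12 + 4)) = 0*(G - 8) = 0*(-8 + G) = 0)
-12 - 138*Y(-1*3*4) = -12 - 138*0 = -12 + 0 = -12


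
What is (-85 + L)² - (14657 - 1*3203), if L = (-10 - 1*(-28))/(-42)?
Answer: -203642/49 ≈ -4156.0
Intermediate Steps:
L = -3/7 (L = (-10 + 28)*(-1/42) = 18*(-1/42) = -3/7 ≈ -0.42857)
(-85 + L)² - (14657 - 1*3203) = (-85 - 3/7)² - (14657 - 1*3203) = (-598/7)² - (14657 - 3203) = 357604/49 - 1*11454 = 357604/49 - 11454 = -203642/49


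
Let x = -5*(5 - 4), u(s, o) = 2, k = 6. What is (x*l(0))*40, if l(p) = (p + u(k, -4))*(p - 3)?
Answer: 1200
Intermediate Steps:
x = -5 (x = -5*1 = -5)
l(p) = (-3 + p)*(2 + p) (l(p) = (p + 2)*(p - 3) = (2 + p)*(-3 + p) = (-3 + p)*(2 + p))
(x*l(0))*40 = -5*(-6 + 0² - 1*0)*40 = -5*(-6 + 0 + 0)*40 = -5*(-6)*40 = 30*40 = 1200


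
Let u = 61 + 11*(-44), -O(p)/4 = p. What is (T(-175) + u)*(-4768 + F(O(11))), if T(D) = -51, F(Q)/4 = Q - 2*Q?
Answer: 2176608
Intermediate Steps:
O(p) = -4*p
F(Q) = -4*Q (F(Q) = 4*(Q - 2*Q) = 4*(-Q) = -4*Q)
u = -423 (u = 61 - 484 = -423)
(T(-175) + u)*(-4768 + F(O(11))) = (-51 - 423)*(-4768 - (-16)*11) = -474*(-4768 - 4*(-44)) = -474*(-4768 + 176) = -474*(-4592) = 2176608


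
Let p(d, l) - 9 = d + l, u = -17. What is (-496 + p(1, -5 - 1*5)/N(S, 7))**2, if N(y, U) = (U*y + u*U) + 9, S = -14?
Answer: 246016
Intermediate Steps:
N(y, U) = 9 - 17*U + U*y (N(y, U) = (U*y - 17*U) + 9 = (-17*U + U*y) + 9 = 9 - 17*U + U*y)
p(d, l) = 9 + d + l (p(d, l) = 9 + (d + l) = 9 + d + l)
(-496 + p(1, -5 - 1*5)/N(S, 7))**2 = (-496 + (9 + 1 + (-5 - 1*5))/(9 - 17*7 + 7*(-14)))**2 = (-496 + (9 + 1 + (-5 - 5))/(9 - 119 - 98))**2 = (-496 + (9 + 1 - 10)/(-208))**2 = (-496 + 0*(-1/208))**2 = (-496 + 0)**2 = (-496)**2 = 246016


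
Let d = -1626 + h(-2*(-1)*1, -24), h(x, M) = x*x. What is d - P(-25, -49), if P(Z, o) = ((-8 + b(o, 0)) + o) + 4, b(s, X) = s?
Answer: -1520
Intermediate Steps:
h(x, M) = x**2
P(Z, o) = -4 + 2*o (P(Z, o) = ((-8 + o) + o) + 4 = (-8 + 2*o) + 4 = -4 + 2*o)
d = -1622 (d = -1626 + (-2*(-1)*1)**2 = -1626 + (2*1)**2 = -1626 + 2**2 = -1626 + 4 = -1622)
d - P(-25, -49) = -1622 - (-4 + 2*(-49)) = -1622 - (-4 - 98) = -1622 - 1*(-102) = -1622 + 102 = -1520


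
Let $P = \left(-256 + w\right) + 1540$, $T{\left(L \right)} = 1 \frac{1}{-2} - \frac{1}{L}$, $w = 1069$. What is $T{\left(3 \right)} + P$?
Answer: $\frac{14113}{6} \approx 2352.2$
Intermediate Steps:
$T{\left(L \right)} = - \frac{1}{2} - \frac{1}{L}$ ($T{\left(L \right)} = 1 \left(- \frac{1}{2}\right) - \frac{1}{L} = - \frac{1}{2} - \frac{1}{L}$)
$P = 2353$ ($P = \left(-256 + 1069\right) + 1540 = 813 + 1540 = 2353$)
$T{\left(3 \right)} + P = \frac{-2 - 3}{2 \cdot 3} + 2353 = \frac{1}{2} \cdot \frac{1}{3} \left(-2 - 3\right) + 2353 = \frac{1}{2} \cdot \frac{1}{3} \left(-5\right) + 2353 = - \frac{5}{6} + 2353 = \frac{14113}{6}$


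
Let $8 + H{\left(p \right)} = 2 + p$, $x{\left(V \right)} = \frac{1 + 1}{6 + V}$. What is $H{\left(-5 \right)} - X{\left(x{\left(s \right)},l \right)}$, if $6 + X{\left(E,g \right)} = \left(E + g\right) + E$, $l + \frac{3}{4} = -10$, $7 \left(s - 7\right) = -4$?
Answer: $\frac{1889}{348} \approx 5.4282$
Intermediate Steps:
$s = \frac{45}{7}$ ($s = 7 + \frac{1}{7} \left(-4\right) = 7 - \frac{4}{7} = \frac{45}{7} \approx 6.4286$)
$x{\left(V \right)} = \frac{2}{6 + V}$
$l = - \frac{43}{4}$ ($l = - \frac{3}{4} - 10 = - \frac{43}{4} \approx -10.75$)
$X{\left(E,g \right)} = -6 + g + 2 E$ ($X{\left(E,g \right)} = -6 + \left(\left(E + g\right) + E\right) = -6 + \left(g + 2 E\right) = -6 + g + 2 E$)
$H{\left(p \right)} = -6 + p$ ($H{\left(p \right)} = -8 + \left(2 + p\right) = -6 + p$)
$H{\left(-5 \right)} - X{\left(x{\left(s \right)},l \right)} = \left(-6 - 5\right) - \left(-6 - \frac{43}{4} + 2 \frac{2}{6 + \frac{45}{7}}\right) = -11 - \left(-6 - \frac{43}{4} + 2 \frac{2}{\frac{87}{7}}\right) = -11 - \left(-6 - \frac{43}{4} + 2 \cdot 2 \cdot \frac{7}{87}\right) = -11 - \left(-6 - \frac{43}{4} + 2 \cdot \frac{14}{87}\right) = -11 - \left(-6 - \frac{43}{4} + \frac{28}{87}\right) = -11 - - \frac{5717}{348} = -11 + \frac{5717}{348} = \frac{1889}{348}$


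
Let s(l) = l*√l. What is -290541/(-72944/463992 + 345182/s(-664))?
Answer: 11245318677526216511232/100208295058862281345 + 112004291382656329245384*I*√166/100208295058862281345 ≈ 112.22 + 14401.0*I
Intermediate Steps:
s(l) = l^(3/2)
-290541/(-72944/463992 + 345182/s(-664)) = -290541/(-72944/463992 + 345182/((-664)^(3/2))) = -290541/(-72944*1/463992 + 345182/((-1328*I*√166))) = -290541/(-9118/57999 + 345182*(I*√166/220448)) = -290541/(-9118/57999 + 172591*I*√166/110224)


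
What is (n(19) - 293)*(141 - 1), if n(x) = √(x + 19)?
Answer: -41020 + 140*√38 ≈ -40157.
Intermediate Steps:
n(x) = √(19 + x)
(n(19) - 293)*(141 - 1) = (√(19 + 19) - 293)*(141 - 1) = (√38 - 293)*140 = (-293 + √38)*140 = -41020 + 140*√38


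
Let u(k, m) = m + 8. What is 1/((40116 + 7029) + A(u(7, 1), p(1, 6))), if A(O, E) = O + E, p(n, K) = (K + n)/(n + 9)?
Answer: 10/471547 ≈ 2.1207e-5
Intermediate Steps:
p(n, K) = (K + n)/(9 + n)
u(k, m) = 8 + m
A(O, E) = E + O
1/((40116 + 7029) + A(u(7, 1), p(1, 6))) = 1/((40116 + 7029) + ((6 + 1)/(9 + 1) + (8 + 1))) = 1/(47145 + (7/10 + 9)) = 1/(47145 + 97/10) = 1/(471547/10) = 10/471547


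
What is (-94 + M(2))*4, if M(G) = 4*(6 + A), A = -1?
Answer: -296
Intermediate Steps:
M(G) = 20 (M(G) = 4*(6 - 1) = 4*5 = 20)
(-94 + M(2))*4 = (-94 + 20)*4 = -74*4 = -296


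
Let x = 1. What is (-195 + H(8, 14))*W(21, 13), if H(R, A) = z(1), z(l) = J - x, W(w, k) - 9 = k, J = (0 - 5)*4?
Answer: -4752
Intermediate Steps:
J = -20 (J = -5*4 = -20)
W(w, k) = 9 + k
z(l) = -21 (z(l) = -20 - 1*1 = -20 - 1 = -21)
H(R, A) = -21
(-195 + H(8, 14))*W(21, 13) = (-195 - 21)*(9 + 13) = -216*22 = -4752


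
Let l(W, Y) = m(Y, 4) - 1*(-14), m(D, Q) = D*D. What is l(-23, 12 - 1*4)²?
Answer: 6084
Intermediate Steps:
m(D, Q) = D²
l(W, Y) = 14 + Y² (l(W, Y) = Y² - 1*(-14) = Y² + 14 = 14 + Y²)
l(-23, 12 - 1*4)² = (14 + (12 - 1*4)²)² = (14 + (12 - 4)²)² = (14 + 8²)² = (14 + 64)² = 78² = 6084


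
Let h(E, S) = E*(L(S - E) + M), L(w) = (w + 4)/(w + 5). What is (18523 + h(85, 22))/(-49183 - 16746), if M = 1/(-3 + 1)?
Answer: -538442/1911941 ≈ -0.28162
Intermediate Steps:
L(w) = (4 + w)/(5 + w)
M = -1/2 (M = 1/(-2) = -1/2 ≈ -0.50000)
h(E, S) = E*(-1/2 + (4 + S - E)/(5 + S - E)) (h(E, S) = E*((4 + (S - E))/(5 + (S - E)) - 1/2) = E*((4 + S - E)/(5 + S - E) - 1/2) = E*(-1/2 + (4 + S - E)/(5 + S - E)))
(18523 + h(85, 22))/(-49183 - 16746) = (18523 + (1/2)*85*(-3 + 85 - 1*22)/(-5 + 85 - 1*22))/(-49183 - 16746) = (18523 + (1/2)*85*(-3 + 85 - 22)/(-5 + 85 - 22))/(-65929) = (18523 + (1/2)*85*60/58)*(-1/65929) = (18523 + (1/2)*85*(1/58)*60)*(-1/65929) = (18523 + 1275/29)*(-1/65929) = (538442/29)*(-1/65929) = -538442/1911941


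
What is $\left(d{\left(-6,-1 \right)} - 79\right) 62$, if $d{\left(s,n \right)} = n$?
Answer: $-4960$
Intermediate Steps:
$\left(d{\left(-6,-1 \right)} - 79\right) 62 = \left(-1 - 79\right) 62 = \left(-80\right) 62 = -4960$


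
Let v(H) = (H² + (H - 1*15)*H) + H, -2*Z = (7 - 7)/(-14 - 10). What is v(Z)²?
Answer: 0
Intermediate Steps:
Z = 0 (Z = -(7 - 7)/(2*(-14 - 10)) = -0/(-24) = -0*(-1)/24 = -½*0 = 0)
v(H) = H + H² + H*(-15 + H) (v(H) = (H² + (H - 15)*H) + H = (H² + (-15 + H)*H) + H = (H² + H*(-15 + H)) + H = H + H² + H*(-15 + H))
v(Z)² = (2*0*(-7 + 0))² = (2*0*(-7))² = 0² = 0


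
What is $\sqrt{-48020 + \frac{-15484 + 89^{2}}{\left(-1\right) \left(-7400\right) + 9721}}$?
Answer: $\frac{i \sqrt{1564018536327}}{5707} \approx 219.14 i$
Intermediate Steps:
$\sqrt{-48020 + \frac{-15484 + 89^{2}}{\left(-1\right) \left(-7400\right) + 9721}} = \sqrt{-48020 + \frac{-15484 + 7921}{7400 + 9721}} = \sqrt{-48020 - \frac{7563}{17121}} = \sqrt{-48020 - \frac{2521}{5707}} = \sqrt{- \frac{274052661}{5707}} = \frac{i \sqrt{1564018536327}}{5707}$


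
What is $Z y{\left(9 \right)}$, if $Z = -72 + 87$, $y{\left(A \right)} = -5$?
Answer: $-75$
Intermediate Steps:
$Z = 15$
$Z y{\left(9 \right)} = 15 \left(-5\right) = -75$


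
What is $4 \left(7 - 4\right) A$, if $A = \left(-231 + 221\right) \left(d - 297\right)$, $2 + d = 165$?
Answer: $16080$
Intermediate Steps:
$d = 163$ ($d = -2 + 165 = 163$)
$A = 1340$ ($A = \left(-231 + 221\right) \left(163 - 297\right) = \left(-10\right) \left(-134\right) = 1340$)
$4 \left(7 - 4\right) A = 4 \left(7 - 4\right) 1340 = 4 \cdot 3 \cdot 1340 = 12 \cdot 1340 = 16080$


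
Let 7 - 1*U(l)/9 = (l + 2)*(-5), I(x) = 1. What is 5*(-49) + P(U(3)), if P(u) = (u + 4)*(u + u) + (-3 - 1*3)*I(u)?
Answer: 167941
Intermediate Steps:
U(l) = 153 + 45*l (U(l) = 63 - 9*(l + 2)*(-5) = 63 - 9*(2 + l)*(-5) = 63 - 9*(-10 - 5*l) = 63 + (90 + 45*l) = 153 + 45*l)
P(u) = -6 + 2*u*(4 + u) (P(u) = (u + 4)*(u + u) + (-3 - 1*3)*1 = (4 + u)*(2*u) + (-3 - 3)*1 = 2*u*(4 + u) - 6*1 = 2*u*(4 + u) - 6 = -6 + 2*u*(4 + u))
5*(-49) + P(U(3)) = 5*(-49) + (-6 + 2*(153 + 45*3)² + 8*(153 + 45*3)) = -245 + (-6 + 2*(153 + 135)² + 8*(153 + 135)) = -245 + (-6 + 2*288² + 8*288) = -245 + (-6 + 2*82944 + 2304) = -245 + (-6 + 165888 + 2304) = -245 + 168186 = 167941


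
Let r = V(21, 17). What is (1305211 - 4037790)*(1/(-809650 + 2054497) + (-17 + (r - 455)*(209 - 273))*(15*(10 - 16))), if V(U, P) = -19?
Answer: 9282096644050924651/1244847 ≈ 7.4564e+12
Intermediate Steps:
r = -19
(1305211 - 4037790)*(1/(-809650 + 2054497) + (-17 + (r - 455)*(209 - 273))*(15*(10 - 16))) = (1305211 - 4037790)*(1/(-809650 + 2054497) + (-17 + (-19 - 455)*(209 - 273))*(15*(10 - 16))) = -2732579*(1/1244847 + (-17 - 474*(-64))*(15*(-6))) = -2732579*(1/1244847 + (-17 + 30336)*(-90)) = -2732579*(1/1244847 + 30319*(-90)) = -2732579*(1/1244847 - 2728710) = -2732579*(-3396826457369/1244847) = 9282096644050924651/1244847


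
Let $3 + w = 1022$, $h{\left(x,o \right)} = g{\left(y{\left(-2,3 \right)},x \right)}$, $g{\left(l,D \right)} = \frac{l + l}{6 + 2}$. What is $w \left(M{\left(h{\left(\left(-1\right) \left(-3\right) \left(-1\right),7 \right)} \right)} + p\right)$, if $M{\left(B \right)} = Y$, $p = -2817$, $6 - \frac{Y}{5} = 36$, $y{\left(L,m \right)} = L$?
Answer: $-3023373$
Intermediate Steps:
$g{\left(l,D \right)} = \frac{l}{4}$ ($g{\left(l,D \right)} = \frac{2 l}{8} = 2 l \frac{1}{8} = \frac{l}{4}$)
$h{\left(x,o \right)} = - \frac{1}{2}$ ($h{\left(x,o \right)} = \frac{1}{4} \left(-2\right) = - \frac{1}{2}$)
$Y = -150$ ($Y = 30 - 180 = -150$)
$M{\left(B \right)} = -150$
$w = 1019$ ($w = -3 + 1022 = 1019$)
$w \left(M{\left(h{\left(\left(-1\right) \left(-3\right) \left(-1\right),7 \right)} \right)} + p\right) = 1019 \left(-150 - 2817\right) = 1019 \left(-2967\right) = -3023373$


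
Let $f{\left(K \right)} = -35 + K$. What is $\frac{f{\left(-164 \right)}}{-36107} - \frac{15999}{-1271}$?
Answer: $\frac{577928822}{45891997} \approx 12.593$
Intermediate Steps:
$\frac{f{\left(-164 \right)}}{-36107} - \frac{15999}{-1271} = \frac{-35 - 164}{-36107} - \frac{15999}{-1271} = \left(-199\right) \left(- \frac{1}{36107}\right) - - \frac{15999}{1271} = \frac{199}{36107} + \frac{15999}{1271} = \frac{577928822}{45891997}$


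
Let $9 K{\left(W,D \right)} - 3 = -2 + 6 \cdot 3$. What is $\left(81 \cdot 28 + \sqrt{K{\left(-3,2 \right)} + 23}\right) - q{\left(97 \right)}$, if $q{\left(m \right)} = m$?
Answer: $2171 + \frac{\sqrt{226}}{3} \approx 2176.0$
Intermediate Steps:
$K{\left(W,D \right)} = \frac{19}{9}$ ($K{\left(W,D \right)} = \frac{1}{3} + \frac{-2 + 6 \cdot 3}{9} = \frac{1}{3} + \frac{-2 + 18}{9} = \frac{1}{3} + \frac{1}{9} \cdot 16 = \frac{1}{3} + \frac{16}{9} = \frac{19}{9}$)
$\left(81 \cdot 28 + \sqrt{K{\left(-3,2 \right)} + 23}\right) - q{\left(97 \right)} = \left(81 \cdot 28 + \sqrt{\frac{19}{9} + 23}\right) - 97 = \left(2268 + \sqrt{\frac{226}{9}}\right) - 97 = \left(2268 + \frac{\sqrt{226}}{3}\right) - 97 = 2171 + \frac{\sqrt{226}}{3}$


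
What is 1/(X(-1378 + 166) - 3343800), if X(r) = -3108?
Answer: -1/3346908 ≈ -2.9878e-7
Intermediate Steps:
1/(X(-1378 + 166) - 3343800) = 1/(-3108 - 3343800) = 1/(-3346908) = -1/3346908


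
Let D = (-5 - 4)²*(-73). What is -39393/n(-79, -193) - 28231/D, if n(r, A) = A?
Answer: 238379392/1141209 ≈ 208.88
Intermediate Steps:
D = -5913 (D = (-9)²*(-73) = 81*(-73) = -5913)
-39393/n(-79, -193) - 28231/D = -39393/(-193) - 28231/(-5913) = -39393*(-1/193) - 28231*(-1/5913) = 39393/193 + 28231/5913 = 238379392/1141209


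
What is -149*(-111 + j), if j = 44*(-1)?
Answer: 23095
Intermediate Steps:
j = -44
-149*(-111 + j) = -149*(-111 - 44) = -149*(-155) = 23095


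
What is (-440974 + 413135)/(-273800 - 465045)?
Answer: 27839/738845 ≈ 0.037679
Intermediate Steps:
(-440974 + 413135)/(-273800 - 465045) = -27839/(-738845) = -27839*(-1/738845) = 27839/738845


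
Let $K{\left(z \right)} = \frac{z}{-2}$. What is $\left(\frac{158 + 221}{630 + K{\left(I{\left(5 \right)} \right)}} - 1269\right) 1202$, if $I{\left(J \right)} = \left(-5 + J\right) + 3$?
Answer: $- \frac{1916438750}{1257} \approx -1.5246 \cdot 10^{6}$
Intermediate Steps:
$I{\left(J \right)} = -2 + J$
$K{\left(z \right)} = - \frac{z}{2}$ ($K{\left(z \right)} = z \left(- \frac{1}{2}\right) = - \frac{z}{2}$)
$\left(\frac{158 + 221}{630 + K{\left(I{\left(5 \right)} \right)}} - 1269\right) 1202 = \left(\frac{158 + 221}{630 - \frac{-2 + 5}{2}} - 1269\right) 1202 = \left(\frac{379}{630 - \frac{3}{2}} - 1269\right) 1202 = \left(\frac{379}{\frac{1257}{2}} - 1269\right) 1202 = \left(379 \cdot \frac{2}{1257} - 1269\right) 1202 = \left(\frac{758}{1257} - 1269\right) 1202 = \left(- \frac{1594375}{1257}\right) 1202 = - \frac{1916438750}{1257}$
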